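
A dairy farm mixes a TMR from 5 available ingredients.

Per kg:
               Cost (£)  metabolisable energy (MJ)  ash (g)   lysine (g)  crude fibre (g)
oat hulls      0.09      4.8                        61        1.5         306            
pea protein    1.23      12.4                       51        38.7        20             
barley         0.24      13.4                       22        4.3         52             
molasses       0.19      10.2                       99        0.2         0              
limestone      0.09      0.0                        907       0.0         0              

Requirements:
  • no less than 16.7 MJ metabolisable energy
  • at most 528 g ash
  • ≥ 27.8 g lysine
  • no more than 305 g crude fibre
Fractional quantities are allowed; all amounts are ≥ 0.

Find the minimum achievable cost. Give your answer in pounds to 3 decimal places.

Let x1 = kg of oat hulls, x2 = kg of pea protein, x3 = kg of barley, x4 = kg of molasses, x5 = kg of limestone.
Minimize 0.09x1 + 1.23x2 + 0.24x3 + 0.19x4 + 0.09x5 with:
  4.8x1 + 12.4x2 + 13.4x3 + 10.2x4 ≥ 16.7   (metabolisable energy)
  61x1 + 51x2 + 22x3 + 99x4 + 907x5 ≤ 528   (ash)
  1.5x1 + 38.7x2 + 4.3x3 + 0.2x4 ≥ 27.8   (lysine)
  306x1 + 20x2 + 52x3 ≤ 305   (crude fibre)
  x1, x2, x3, x4, x5 ≥ 0.
The minimum-cost mix takes nothing from oat hulls, molasses, limestone — only pea protein, barley. Binding constraints: metabolisable energy and lysine.
So pea protein = 0.6463 kg, barley = 0.6482 kg.
Objective = 1.23·0.6463 + 0.24·0.6482 = 0.95052.

£0.951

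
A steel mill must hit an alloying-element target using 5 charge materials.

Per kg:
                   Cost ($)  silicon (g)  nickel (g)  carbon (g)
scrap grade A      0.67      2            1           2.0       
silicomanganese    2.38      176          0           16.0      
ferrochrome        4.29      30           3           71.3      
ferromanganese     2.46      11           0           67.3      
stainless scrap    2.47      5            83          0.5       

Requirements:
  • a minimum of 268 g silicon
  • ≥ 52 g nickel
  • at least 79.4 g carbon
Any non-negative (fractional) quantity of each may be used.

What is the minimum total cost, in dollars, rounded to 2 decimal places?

$7.05

This is a linear program. Let x1 = kg of scrap grade A, x2 = kg of silicomanganese, x3 = kg of ferrochrome, x4 = kg of ferromanganese, x5 = kg of stainless scrap.
Minimise 0.67x1 + 2.38x2 + 4.29x3 + 2.46x4 + 2.47x5 subject to:
  2x1 + 176x2 + 30x3 + 11x4 + 5x5 ≥ 268   (silicon)
  1x1 + 3x3 + 83x5 ≥ 52   (nickel)
  2x1 + 16x2 + 71.3x3 + 67.3x4 + 0.5x5 ≥ 79.4   (carbon)
  x1, x2, x3, x4, x5 ≥ 0.
The cheapest feasible vertex uses only silicomanganese, ferromanganese, stainless scrap; scrap grade A, ferrochrome are not used. There the silicon, nickel, carbon constraints are tight.
That vertex is x2 = 1.453, x4 = 0.8297, x5 = 0.6265.
Cost = 2.38·1.453 + 2.46·0.8297 + 2.47·0.6265 = 7.0467.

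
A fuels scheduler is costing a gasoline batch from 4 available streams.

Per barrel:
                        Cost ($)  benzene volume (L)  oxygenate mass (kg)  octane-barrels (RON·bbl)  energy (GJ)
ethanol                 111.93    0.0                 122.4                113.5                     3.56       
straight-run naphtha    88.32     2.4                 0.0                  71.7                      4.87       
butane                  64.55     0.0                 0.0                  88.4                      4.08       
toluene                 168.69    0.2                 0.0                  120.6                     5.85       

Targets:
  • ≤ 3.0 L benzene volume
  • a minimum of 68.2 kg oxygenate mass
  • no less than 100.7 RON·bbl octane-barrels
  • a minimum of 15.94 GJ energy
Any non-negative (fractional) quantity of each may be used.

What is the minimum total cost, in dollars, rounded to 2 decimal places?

$283.17

Treat it as an LP. Let x1 = barrels of ethanol, x2 = barrels of straight-run naphtha, x3 = barrels of butane, x4 = barrels of toluene.
Minimise 111.93x1 + 88.32x2 + 64.55x3 + 168.69x4 with:
  2.4x2 + 0.2x4 ≤ 3   (benzene volume)
  122.4x1 ≥ 68.2   (oxygenate mass)
  113.5x1 + 71.7x2 + 88.4x3 + 120.6x4 ≥ 100.7   (octane-barrels)
  3.56x1 + 4.87x2 + 4.08x3 + 5.85x4 ≥ 15.94   (energy)
  x1, x2, x3, x4 ≥ 0.
At the optimum only ethanol, butane are positive (straight-run naphtha, toluene = 0). Binding constraints: oxygenate mass and energy.
So ethanol = 0.55719 barrels, butane = 3.4207 barrels.
Cost = 111.93·0.55719 + 64.55·3.4207 = 283.1725.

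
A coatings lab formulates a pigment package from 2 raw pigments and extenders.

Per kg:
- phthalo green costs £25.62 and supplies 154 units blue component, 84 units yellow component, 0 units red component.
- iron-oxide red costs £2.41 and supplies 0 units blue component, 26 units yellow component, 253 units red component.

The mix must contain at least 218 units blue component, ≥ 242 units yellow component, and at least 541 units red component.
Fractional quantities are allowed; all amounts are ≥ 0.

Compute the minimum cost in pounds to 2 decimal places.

£47.68

Let x1 = kg of phthalo green, x2 = kg of iron-oxide red.
min 25.62x1 + 2.41x2 with:
  154x1 ≥ 218   (blue component)
  84x1 + 26x2 ≥ 242   (yellow component)
  253x2 ≥ 541   (red component)
  x1, x2 ≥ 0.
Both inputs are positive at the optimum. There the blue component and yellow component constraints are tight.
Optimal quantities: phthalo green = 1.4156 kg, iron-oxide red = 4.7343 kg.
Hence cost = 25.62·1.4156 + 2.41·4.7343 = £47.6773.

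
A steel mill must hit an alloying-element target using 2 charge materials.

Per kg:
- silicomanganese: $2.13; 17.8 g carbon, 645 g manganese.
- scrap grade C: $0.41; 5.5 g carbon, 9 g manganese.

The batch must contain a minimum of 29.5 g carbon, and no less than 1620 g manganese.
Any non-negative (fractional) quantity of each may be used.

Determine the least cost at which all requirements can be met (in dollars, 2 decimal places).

$5.35

Let x1 = kg of silicomanganese, x2 = kg of scrap grade C.
Minimize 2.13x1 + 0.41x2 s.t.:
  17.8x1 + 5.5x2 ≥ 29.5   (carbon)
  645x1 + 9x2 ≥ 1620   (manganese)
  x1, x2 ≥ 0.
The minimum-cost mix takes nothing from scrap grade C — only silicomanganese. The manganese requirement is met with equality.
Solving gives x1 = 2.512.
Objective = 2.13·2.512 = 5.3506.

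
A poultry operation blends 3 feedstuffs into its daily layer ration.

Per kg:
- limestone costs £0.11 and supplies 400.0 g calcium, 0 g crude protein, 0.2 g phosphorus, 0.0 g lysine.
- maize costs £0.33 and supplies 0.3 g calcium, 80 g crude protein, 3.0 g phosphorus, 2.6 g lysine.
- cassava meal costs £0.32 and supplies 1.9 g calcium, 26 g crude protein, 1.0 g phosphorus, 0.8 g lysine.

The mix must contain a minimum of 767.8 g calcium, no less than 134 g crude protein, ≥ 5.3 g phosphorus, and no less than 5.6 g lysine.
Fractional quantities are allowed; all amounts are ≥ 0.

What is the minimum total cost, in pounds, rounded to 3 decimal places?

Let x1 = kg of limestone, x2 = kg of maize, x3 = kg of cassava meal.
min 0.11x1 + 0.33x2 + 0.32x3 with:
  400x1 + 0.3x2 + 1.9x3 ≥ 767.8   (calcium)
  80x2 + 26x3 ≥ 134   (crude protein)
  0.2x1 + 3x2 + 1x3 ≥ 5.3   (phosphorus)
  2.6x2 + 0.8x3 ≥ 5.6   (lysine)
  x1, x2, x3 ≥ 0.
The optimal basis is {limestone, maize}; cassava meal drops out. Binding constraints: calcium and lysine.
Optimal quantities: limestone = 1.918 kg, maize = 2.154 kg.
Cost = 0.11·1.918 + 0.33·2.154 = 0.92180.

£0.922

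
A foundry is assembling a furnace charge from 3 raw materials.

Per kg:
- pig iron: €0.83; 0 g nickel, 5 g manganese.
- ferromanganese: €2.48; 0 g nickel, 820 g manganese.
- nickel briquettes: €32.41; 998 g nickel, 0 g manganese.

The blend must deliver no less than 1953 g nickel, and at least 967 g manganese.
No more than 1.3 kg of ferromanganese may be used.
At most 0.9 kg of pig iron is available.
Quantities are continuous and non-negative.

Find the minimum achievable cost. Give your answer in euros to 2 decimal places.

This is a linear program. Let x1 = kg of pig iron, x2 = kg of ferromanganese, x3 = kg of nickel briquettes.
min 0.83x1 + 2.48x2 + 32.41x3 subject to:
  998x3 ≥ 1953   (nickel)
  5x1 + 820x2 ≥ 967   (manganese)
  x2 ≤ 1.3
  x1 ≤ 0.9
  x1, x2, x3 ≥ 0.
The cheapest feasible vertex uses only ferromanganese, nickel briquettes; pig iron is not used. There the nickel and manganese constraints are tight.
That vertex is x2 = 1.179, x3 = 1.957.
Total cost: 2.48·1.179 + 32.41·1.957 = 66.3503.

€66.35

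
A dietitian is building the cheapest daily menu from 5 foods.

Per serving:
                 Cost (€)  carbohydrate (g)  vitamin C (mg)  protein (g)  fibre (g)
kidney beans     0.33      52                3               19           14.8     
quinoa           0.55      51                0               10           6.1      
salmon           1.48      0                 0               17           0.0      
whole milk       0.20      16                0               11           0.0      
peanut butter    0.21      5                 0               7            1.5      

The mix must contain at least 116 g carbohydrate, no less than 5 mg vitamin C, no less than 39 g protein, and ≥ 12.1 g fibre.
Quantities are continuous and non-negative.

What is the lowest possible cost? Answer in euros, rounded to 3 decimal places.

€0.736

Set it up as a linear program. Let x1 = servings of kidney beans, x2 = servings of quinoa, x3 = servings of salmon, x4 = servings of whole milk, x5 = servings of peanut butter.
min 0.33x1 + 0.55x2 + 1.48x3 + 0.2x4 + 0.21x5 subject to:
  52x1 + 51x2 + 16x4 + 5x5 ≥ 116   (carbohydrate)
  3x1 ≥ 5   (vitamin C)
  19x1 + 10x2 + 17x3 + 11x4 + 7x5 ≥ 39   (protein)
  14.8x1 + 6.1x2 + 1.5x5 ≥ 12.1   (fibre)
  x1, x2, x3, x4, x5 ≥ 0.
The minimum-cost mix takes nothing from quinoa, salmon, whole milk, peanut butter — only kidney beans. Binding constraint: carbohydrate.
So kidney beans = 2.231 servings.
Cost = 0.33·2.231 = 0.73623.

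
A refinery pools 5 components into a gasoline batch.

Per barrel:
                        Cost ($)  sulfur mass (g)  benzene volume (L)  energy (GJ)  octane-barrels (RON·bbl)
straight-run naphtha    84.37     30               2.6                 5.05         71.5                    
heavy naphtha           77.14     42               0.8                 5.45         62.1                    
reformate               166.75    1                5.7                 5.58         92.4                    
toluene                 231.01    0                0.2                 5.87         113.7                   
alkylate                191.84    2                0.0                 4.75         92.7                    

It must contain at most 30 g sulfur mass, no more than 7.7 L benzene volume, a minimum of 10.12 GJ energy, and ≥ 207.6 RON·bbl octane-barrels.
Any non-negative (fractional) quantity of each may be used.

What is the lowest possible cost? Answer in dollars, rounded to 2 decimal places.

Let x1 = barrels of straight-run naphtha, x2 = barrels of heavy naphtha, x3 = barrels of reformate, x4 = barrels of toluene, x5 = barrels of alkylate.
min 84.37x1 + 77.14x2 + 166.75x3 + 231.01x4 + 191.84x5 s.t.:
  30x1 + 42x2 + 1x3 + 2x5 ≤ 30   (sulfur mass)
  2.6x1 + 0.8x2 + 5.7x3 + 0.2x4 ≤ 7.7   (benzene volume)
  5.05x1 + 5.45x2 + 5.58x3 + 5.87x4 + 4.75x5 ≥ 10.12   (energy)
  71.5x1 + 62.1x2 + 92.4x3 + 113.7x4 + 92.7x5 ≥ 207.6   (octane-barrels)
  x1, x2, x3, x4, x5 ≥ 0.
At the optimum only straight-run naphtha, reformate, toluene are positive (heavy naphtha, alkylate = 0). The sulfur mass, benzene volume, octane-barrels requirements are met with equality.
That vertex is x1 = 0.9703, x3 = 0.891, x4 = 0.4916.
Hence cost = 84.37·0.9703 + 166.75·0.891 + 231.01·0.4916 = $344.0030.

$344.00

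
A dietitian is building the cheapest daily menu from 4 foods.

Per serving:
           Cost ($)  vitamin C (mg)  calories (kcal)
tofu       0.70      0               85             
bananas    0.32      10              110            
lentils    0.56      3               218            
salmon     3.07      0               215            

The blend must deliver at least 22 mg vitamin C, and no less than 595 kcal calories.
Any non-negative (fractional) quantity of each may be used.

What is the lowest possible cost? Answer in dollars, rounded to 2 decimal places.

$1.59

This is a linear program. Let x1 = servings of tofu, x2 = servings of bananas, x3 = servings of lentils, x4 = servings of salmon.
Minimise 0.7x1 + 0.32x2 + 0.56x3 + 3.07x4 with:
  10x2 + 3x3 ≥ 22   (vitamin C)
  85x1 + 110x2 + 218x3 + 215x4 ≥ 595   (calories)
  x1, x2, x3, x4 ≥ 0.
At the optimum only bananas, lentils are positive (tofu, salmon = 0). The vitamin C and calories requirements are met with equality.
So bananas = 1.628 servings, lentils = 1.908 servings.
Objective = 0.32·1.628 + 0.56·1.908 = 1.5894.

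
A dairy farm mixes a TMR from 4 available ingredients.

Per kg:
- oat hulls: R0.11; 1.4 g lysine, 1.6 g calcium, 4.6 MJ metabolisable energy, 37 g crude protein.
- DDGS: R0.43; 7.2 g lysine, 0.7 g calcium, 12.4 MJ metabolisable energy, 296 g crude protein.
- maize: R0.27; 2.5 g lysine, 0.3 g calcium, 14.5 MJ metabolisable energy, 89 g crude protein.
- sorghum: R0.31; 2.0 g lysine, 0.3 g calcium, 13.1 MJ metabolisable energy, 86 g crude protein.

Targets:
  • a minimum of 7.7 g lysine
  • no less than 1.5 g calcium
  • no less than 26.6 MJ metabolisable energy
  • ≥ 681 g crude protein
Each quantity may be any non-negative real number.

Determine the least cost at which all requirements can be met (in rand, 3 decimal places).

R0.989

Let x1 = kg of oat hulls, x2 = kg of DDGS, x3 = kg of maize, x4 = kg of sorghum.
Minimise 0.11x1 + 0.43x2 + 0.27x3 + 0.31x4 subject to:
  1.4x1 + 7.2x2 + 2.5x3 + 2x4 ≥ 7.7   (lysine)
  1.6x1 + 0.7x2 + 0.3x3 + 0.3x4 ≥ 1.5   (calcium)
  4.6x1 + 12.4x2 + 14.5x3 + 13.1x4 ≥ 26.6   (metabolisable energy)
  37x1 + 296x2 + 89x3 + 86x4 ≥ 681   (crude protein)
  x1, x2, x3, x4 ≥ 0.
The cheapest feasible vertex uses only DDGS; oat hulls, maize, sorghum are not used. The crude protein requirement is met with equality.
Optimal quantities: DDGS = 2.301 kg.
Cost = 0.43·2.301 = 0.98943.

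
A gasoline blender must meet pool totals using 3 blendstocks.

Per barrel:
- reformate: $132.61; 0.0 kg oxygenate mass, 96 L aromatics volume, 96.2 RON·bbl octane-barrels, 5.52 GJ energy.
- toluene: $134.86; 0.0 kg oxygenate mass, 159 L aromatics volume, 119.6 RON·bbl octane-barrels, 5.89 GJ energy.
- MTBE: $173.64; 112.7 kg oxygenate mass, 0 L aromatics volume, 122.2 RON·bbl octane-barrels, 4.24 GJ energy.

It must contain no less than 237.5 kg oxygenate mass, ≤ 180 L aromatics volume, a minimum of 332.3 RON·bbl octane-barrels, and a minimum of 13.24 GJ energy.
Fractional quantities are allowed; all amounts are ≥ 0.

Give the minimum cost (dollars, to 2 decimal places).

This is a linear program. Let x1 = barrels of reformate, x2 = barrels of toluene, x3 = barrels of MTBE.
Minimize 132.61x1 + 134.86x2 + 173.64x3 s.t.:
  112.7x3 ≥ 237.5   (oxygenate mass)
  96x1 + 159x2 ≤ 180   (aromatics volume)
  96.2x1 + 119.6x2 + 122.2x3 ≥ 332.3   (octane-barrels)
  5.52x1 + 5.89x2 + 4.24x3 ≥ 13.24   (energy)
  x1, x2, x3 ≥ 0.
At the optimum only toluene, MTBE are positive (reformate = 0). Binding constraints: oxygenate mass and energy.
Optimal quantities: toluene = 0.73086 barrels, MTBE = 2.1074 barrels.
Objective = 134.86·0.73086 + 173.64·2.1074 = 464.4927.

$464.49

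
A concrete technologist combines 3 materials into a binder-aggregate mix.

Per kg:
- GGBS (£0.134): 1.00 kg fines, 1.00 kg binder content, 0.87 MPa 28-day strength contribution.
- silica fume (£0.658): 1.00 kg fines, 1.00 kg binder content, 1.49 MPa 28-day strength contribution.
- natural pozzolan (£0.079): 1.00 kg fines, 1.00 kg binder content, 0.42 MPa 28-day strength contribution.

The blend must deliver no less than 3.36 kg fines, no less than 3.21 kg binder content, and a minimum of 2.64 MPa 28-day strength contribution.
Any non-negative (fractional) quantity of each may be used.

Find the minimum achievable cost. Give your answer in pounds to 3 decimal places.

This is a linear program. Let x1 = kg of GGBS, x2 = kg of silica fume, x3 = kg of natural pozzolan.
Minimise 0.134x1 + 0.658x2 + 0.079x3 s.t.:
  1x1 + 1x2 + 1x3 ≥ 3.36   (fines)
  1x1 + 1x2 + 1x3 ≥ 3.21   (binder content)
  0.87x1 + 1.49x2 + 0.42x3 ≥ 2.64   (28-day strength contribution)
  x1, x2, x3 ≥ 0.
The minimum-cost mix takes nothing from silica fume — only GGBS, natural pozzolan. The fines and 28-day strength contribution requirements are met with equality.
So GGBS = 2.731 kg, natural pozzolan = 0.6293 kg.
Hence cost = 0.134·2.731 + 0.079·0.6293 = £0.41567.

£0.416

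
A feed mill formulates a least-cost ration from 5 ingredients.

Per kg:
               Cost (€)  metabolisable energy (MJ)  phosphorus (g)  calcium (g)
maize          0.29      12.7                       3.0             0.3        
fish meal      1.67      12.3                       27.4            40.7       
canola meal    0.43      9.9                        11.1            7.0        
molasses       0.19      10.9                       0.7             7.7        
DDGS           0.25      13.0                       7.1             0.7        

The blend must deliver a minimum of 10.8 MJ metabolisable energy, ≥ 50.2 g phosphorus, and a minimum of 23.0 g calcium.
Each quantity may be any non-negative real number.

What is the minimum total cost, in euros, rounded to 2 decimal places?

Let x1 = kg of maize, x2 = kg of fish meal, x3 = kg of canola meal, x4 = kg of molasses, x5 = kg of DDGS.
Minimise 0.29x1 + 1.67x2 + 0.43x3 + 0.19x4 + 0.25x5 with:
  12.7x1 + 12.3x2 + 9.9x3 + 10.9x4 + 13x5 ≥ 10.8   (metabolisable energy)
  3x1 + 27.4x2 + 11.1x3 + 0.7x4 + 7.1x5 ≥ 50.2   (phosphorus)
  0.3x1 + 40.7x2 + 7x3 + 7.7x4 + 0.7x5 ≥ 23   (calcium)
  x1, x2, x3, x4, x5 ≥ 0.
The minimum-cost mix takes nothing from maize, fish meal, molasses — only canola meal, DDGS. Binding constraints: phosphorus and calcium.
That vertex is x3 = 3.057, x5 = 2.292.
Hence cost = 0.43·3.057 + 0.25·2.292 = €1.8875.

€1.89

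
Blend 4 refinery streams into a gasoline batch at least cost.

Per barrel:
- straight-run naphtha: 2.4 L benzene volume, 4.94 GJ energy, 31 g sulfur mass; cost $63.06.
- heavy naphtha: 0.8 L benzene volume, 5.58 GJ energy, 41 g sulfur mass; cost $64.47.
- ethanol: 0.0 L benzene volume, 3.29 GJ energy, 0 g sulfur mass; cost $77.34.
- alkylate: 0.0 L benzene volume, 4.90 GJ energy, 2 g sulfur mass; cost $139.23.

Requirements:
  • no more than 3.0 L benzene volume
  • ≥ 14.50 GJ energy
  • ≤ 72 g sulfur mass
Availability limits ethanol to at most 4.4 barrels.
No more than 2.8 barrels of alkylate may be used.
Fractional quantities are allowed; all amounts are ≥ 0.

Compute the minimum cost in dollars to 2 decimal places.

$221.38

Set it up as a linear program. Let x1 = barrels of straight-run naphtha, x2 = barrels of heavy naphtha, x3 = barrels of ethanol, x4 = barrels of alkylate.
Minimise 63.06x1 + 64.47x2 + 77.34x3 + 139.23x4 subject to:
  2.4x1 + 0.8x2 ≤ 3   (benzene volume)
  4.94x1 + 5.58x2 + 3.29x3 + 4.9x4 ≥ 14.5   (energy)
  31x1 + 41x2 + 2x4 ≤ 72   (sulfur mass)
  x3 ≤ 4.4
  x4 ≤ 2.8
  x1, x2, x3, x4 ≥ 0.
The minimum-cost mix takes nothing from alkylate — only straight-run naphtha, heavy naphtha, ethanol. Binding constraints: benzene volume, energy, sulfur mass.
Optimal quantities: straight-run naphtha = 0.88859 barrels, heavy naphtha = 1.0842 barrels, ethanol = 1.2341 barrels.
Total cost: 63.06·0.88859 + 64.47·1.0842 + 77.34·1.2341 = 221.3782.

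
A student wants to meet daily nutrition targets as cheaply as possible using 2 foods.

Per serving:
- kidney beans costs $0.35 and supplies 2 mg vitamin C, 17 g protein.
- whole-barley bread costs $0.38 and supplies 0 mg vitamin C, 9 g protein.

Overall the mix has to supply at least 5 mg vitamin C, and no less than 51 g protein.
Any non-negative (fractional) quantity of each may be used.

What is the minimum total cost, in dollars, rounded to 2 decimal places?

$1.05

Set it up as a linear program. Let x1 = servings of kidney beans, x2 = servings of whole-barley bread.
min 0.35x1 + 0.38x2 subject to:
  2x1 ≥ 5   (vitamin C)
  17x1 + 9x2 ≥ 51   (protein)
  x1, x2 ≥ 0.
The minimum-cost mix takes nothing from whole-barley bread — only kidney beans. Binding constraint: protein.
Solving gives x1 = 3.
Objective = 0.35·3 = 1.0500.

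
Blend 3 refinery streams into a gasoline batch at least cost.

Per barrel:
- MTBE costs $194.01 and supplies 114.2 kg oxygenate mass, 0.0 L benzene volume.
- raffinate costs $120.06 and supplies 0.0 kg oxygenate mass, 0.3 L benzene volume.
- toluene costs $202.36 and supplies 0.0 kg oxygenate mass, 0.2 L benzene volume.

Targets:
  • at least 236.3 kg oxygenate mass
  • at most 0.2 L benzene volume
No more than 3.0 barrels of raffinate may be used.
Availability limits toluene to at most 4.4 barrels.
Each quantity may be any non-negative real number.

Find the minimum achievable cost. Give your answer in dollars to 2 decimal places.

Let x1 = barrels of MTBE, x2 = barrels of raffinate, x3 = barrels of toluene.
Minimize 194.01x1 + 120.06x2 + 202.36x3 s.t.:
  114.2x1 ≥ 236.3   (oxygenate mass)
  0.3x2 + 0.2x3 ≤ 0.2   (benzene volume)
  x2 ≤ 3
  x3 ≤ 4.4
  x1, x2, x3 ≥ 0.
The optimal basis is {MTBE}; raffinate, toluene drop out. There the oxygenate mass constraint is tight.
That vertex is x1 = 2.06918.
Total cost: 194.01·2.06918 = 401.4416.

$401.44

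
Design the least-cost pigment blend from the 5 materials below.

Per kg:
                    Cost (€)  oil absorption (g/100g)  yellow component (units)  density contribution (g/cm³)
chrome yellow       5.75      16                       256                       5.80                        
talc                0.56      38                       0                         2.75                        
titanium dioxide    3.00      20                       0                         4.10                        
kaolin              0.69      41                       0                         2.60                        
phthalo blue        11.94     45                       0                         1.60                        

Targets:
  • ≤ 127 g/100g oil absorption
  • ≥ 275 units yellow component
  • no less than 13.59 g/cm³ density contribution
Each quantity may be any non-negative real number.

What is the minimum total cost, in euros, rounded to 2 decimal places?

Treat it as an LP. Let x1 = kg of chrome yellow, x2 = kg of talc, x3 = kg of titanium dioxide, x4 = kg of kaolin, x5 = kg of phthalo blue.
Minimize 5.75x1 + 0.56x2 + 3x3 + 0.69x4 + 11.94x5 with:
  16x1 + 38x2 + 20x3 + 41x4 + 45x5 ≤ 127   (oil absorption)
  256x1 ≥ 275   (yellow component)
  5.8x1 + 2.75x2 + 4.1x3 + 2.6x4 + 1.6x5 ≥ 13.59   (density contribution)
  x1, x2, x3, x4, x5 ≥ 0.
The cheapest feasible vertex uses only chrome yellow, talc; titanium dioxide, kaolin, phthalo blue are not used. There the yellow component and density contribution constraints are tight.
Optimal quantities: chrome yellow = 1.0742 kg, talc = 2.6762 kg.
Objective = 5.75·1.0742 + 0.56·2.6762 = 7.6753.

€7.68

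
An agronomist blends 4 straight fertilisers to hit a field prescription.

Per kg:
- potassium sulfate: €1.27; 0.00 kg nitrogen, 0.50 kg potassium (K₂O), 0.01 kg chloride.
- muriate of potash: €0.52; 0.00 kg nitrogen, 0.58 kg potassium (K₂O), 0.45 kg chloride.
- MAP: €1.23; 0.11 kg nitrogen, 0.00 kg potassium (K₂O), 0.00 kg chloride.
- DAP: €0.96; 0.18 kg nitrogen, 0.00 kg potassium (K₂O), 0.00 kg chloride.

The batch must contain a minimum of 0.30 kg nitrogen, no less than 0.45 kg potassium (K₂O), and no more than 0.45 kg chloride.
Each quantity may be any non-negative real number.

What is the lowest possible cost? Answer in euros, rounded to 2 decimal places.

This is a linear program. Let x1 = kg of potassium sulfate, x2 = kg of muriate of potash, x3 = kg of MAP, x4 = kg of DAP.
min 1.27x1 + 0.52x2 + 1.23x3 + 0.96x4 with:
  0.11x3 + 0.18x4 ≥ 0.3   (nitrogen)
  0.5x1 + 0.58x2 ≥ 0.45   (potassium (K₂O))
  0.01x1 + 0.45x2 ≤ 0.45   (chloride)
  x1, x2, x3, x4 ≥ 0.
The optimal basis is {muriate of potash, DAP}; potassium sulfate, MAP drop out. There the nitrogen and potassium (K₂O) constraints are tight.
That vertex is x2 = 0.7759, x4 = 1.667.
Hence cost = 0.52·0.7759 + 0.96·1.667 = €2.0038.

€2.00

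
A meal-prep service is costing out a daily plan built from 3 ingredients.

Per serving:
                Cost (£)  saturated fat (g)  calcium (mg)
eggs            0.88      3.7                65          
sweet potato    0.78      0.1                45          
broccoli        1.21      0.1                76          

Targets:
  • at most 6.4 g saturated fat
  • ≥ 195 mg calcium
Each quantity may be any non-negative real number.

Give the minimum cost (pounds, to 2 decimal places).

£2.84

Set it up as a linear program. Let x1 = servings of eggs, x2 = servings of sweet potato, x3 = servings of broccoli.
Minimize 0.88x1 + 0.78x2 + 1.21x3 subject to:
  3.7x1 + 0.1x2 + 0.1x3 ≤ 6.4   (saturated fat)
  65x1 + 45x2 + 76x3 ≥ 195   (calcium)
  x1, x2, x3 ≥ 0.
The cheapest feasible vertex uses only eggs, broccoli; sweet potato is not used. Binding constraints: saturated fat and calcium.
Optimal quantities: eggs = 1.7 servings, broccoli = 1.112 servings.
Total cost: 0.88·1.7 + 1.21·1.112 = 2.8415.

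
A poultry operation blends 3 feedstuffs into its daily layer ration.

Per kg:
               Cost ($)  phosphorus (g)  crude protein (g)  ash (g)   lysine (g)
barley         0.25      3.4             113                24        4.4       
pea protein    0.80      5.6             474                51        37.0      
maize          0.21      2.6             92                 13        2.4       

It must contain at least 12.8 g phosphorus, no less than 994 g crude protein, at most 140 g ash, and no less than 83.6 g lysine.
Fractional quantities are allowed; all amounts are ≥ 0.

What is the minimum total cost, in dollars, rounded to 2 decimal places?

Set it up as a linear program. Let x1 = kg of barley, x2 = kg of pea protein, x3 = kg of maize.
Minimise 0.25x1 + 0.8x2 + 0.21x3 with:
  3.4x1 + 5.6x2 + 2.6x3 ≥ 12.8   (phosphorus)
  113x1 + 474x2 + 92x3 ≥ 994   (crude protein)
  24x1 + 51x2 + 13x3 ≤ 140   (ash)
  4.4x1 + 37x2 + 2.4x3 ≥ 83.6   (lysine)
  x1, x2, x3 ≥ 0.
The cheapest feasible vertex uses only barley, pea protein; maize is not used. Binding constraints: phosphorus and lysine.
Solving gives x1 = 0.05378, x2 = 2.253.
Hence cost = 0.25·0.05378 + 0.8·2.253 = $1.8158.

$1.82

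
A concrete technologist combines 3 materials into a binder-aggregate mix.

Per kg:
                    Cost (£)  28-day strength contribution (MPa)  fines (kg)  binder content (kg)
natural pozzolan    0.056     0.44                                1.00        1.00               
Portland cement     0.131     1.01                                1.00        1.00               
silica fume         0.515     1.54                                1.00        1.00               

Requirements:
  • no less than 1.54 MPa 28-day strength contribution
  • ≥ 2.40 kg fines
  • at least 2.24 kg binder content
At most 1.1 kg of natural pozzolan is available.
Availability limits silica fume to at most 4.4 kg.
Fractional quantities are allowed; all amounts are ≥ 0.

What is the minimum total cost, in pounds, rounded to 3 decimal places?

Let x1 = kg of natural pozzolan, x2 = kg of Portland cement, x3 = kg of silica fume.
min 0.056x1 + 0.131x2 + 0.515x3 subject to:
  0.44x1 + 1.01x2 + 1.54x3 ≥ 1.54   (28-day strength contribution)
  1x1 + 1x2 + 1x3 ≥ 2.4   (fines)
  1x1 + 1x2 + 1x3 ≥ 2.24   (binder content)
  x1 ≤ 1.1
  x3 ≤ 4.4
  x1, x2, x3 ≥ 0.
The minimum-cost mix takes nothing from silica fume — only natural pozzolan, Portland cement. Binding constraints: fines and the natural pozzolan cap.
So natural pozzolan = 1.1 kg, Portland cement = 1.3 kg.
Objective = 0.056·1.1 + 0.131·1.3 = 0.23190.

£0.232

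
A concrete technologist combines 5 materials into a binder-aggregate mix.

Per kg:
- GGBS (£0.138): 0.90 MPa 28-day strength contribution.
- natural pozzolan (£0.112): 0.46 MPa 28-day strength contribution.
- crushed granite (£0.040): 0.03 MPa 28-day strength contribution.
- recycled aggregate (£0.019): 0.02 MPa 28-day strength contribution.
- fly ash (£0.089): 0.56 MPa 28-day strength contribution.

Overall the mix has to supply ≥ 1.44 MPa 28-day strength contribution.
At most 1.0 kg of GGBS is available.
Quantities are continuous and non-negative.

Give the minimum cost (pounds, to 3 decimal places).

£0.224

Let x1 = kg of GGBS, x2 = kg of natural pozzolan, x3 = kg of crushed granite, x4 = kg of recycled aggregate, x5 = kg of fly ash.
Minimise 0.138x1 + 0.112x2 + 0.04x3 + 0.019x4 + 0.089x5 subject to:
  0.9x1 + 0.46x2 + 0.03x3 + 0.02x4 + 0.56x5 ≥ 1.44   (28-day strength contribution)
  x1 ≤ 1
  x1, x2, x3, x4, x5 ≥ 0.
The optimal basis is {GGBS, fly ash}; natural pozzolan, crushed granite, recycled aggregate drop out. The 28-day strength contribution and the GGBS cap requirements are met with equality.
That vertex is x1 = 1, x5 = 0.9643.
Hence cost = 0.138·1 + 0.089·0.9643 = £0.22382.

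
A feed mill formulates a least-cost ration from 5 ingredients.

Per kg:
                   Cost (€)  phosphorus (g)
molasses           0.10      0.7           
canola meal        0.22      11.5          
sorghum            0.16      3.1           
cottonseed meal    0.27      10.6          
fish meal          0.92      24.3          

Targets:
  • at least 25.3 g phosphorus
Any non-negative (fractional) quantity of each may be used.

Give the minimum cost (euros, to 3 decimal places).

Let x1 = kg of molasses, x2 = kg of canola meal, x3 = kg of sorghum, x4 = kg of cottonseed meal, x5 = kg of fish meal.
Minimize 0.1x1 + 0.22x2 + 0.16x3 + 0.27x4 + 0.92x5 s.t.:
  0.7x1 + 11.5x2 + 3.1x3 + 10.6x4 + 24.3x5 ≥ 25.3   (phosphorus)
  x1, x2, x3, x4, x5 ≥ 0.
At the optimum only canola meal is positive (molasses, sorghum, cottonseed meal, fish meal = 0). There the phosphorus constraint is tight.
That vertex is x2 = 2.2.
Total cost: 0.22·2.2 = 0.48400.

€0.484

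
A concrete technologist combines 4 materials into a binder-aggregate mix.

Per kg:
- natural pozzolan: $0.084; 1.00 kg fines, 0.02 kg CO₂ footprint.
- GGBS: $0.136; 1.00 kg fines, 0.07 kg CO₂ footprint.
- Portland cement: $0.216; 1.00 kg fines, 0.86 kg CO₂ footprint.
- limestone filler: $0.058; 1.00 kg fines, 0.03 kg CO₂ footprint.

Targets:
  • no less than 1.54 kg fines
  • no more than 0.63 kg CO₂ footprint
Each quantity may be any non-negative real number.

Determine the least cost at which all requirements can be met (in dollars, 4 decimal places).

Treat it as an LP. Let x1 = kg of natural pozzolan, x2 = kg of GGBS, x3 = kg of Portland cement, x4 = kg of limestone filler.
Minimise 0.084x1 + 0.136x2 + 0.216x3 + 0.058x4 with:
  1x1 + 1x2 + 1x3 + 1x4 ≥ 1.54   (fines)
  0.02x1 + 0.07x2 + 0.86x3 + 0.03x4 ≤ 0.63   (CO₂ footprint)
  x1, x2, x3, x4 ≥ 0.
At the optimum only limestone filler is positive (natural pozzolan, GGBS, Portland cement = 0). There the fines constraint is tight.
That vertex is x4 = 1.54.
Hence cost = 0.058·1.54 = $0.089320.

$0.0893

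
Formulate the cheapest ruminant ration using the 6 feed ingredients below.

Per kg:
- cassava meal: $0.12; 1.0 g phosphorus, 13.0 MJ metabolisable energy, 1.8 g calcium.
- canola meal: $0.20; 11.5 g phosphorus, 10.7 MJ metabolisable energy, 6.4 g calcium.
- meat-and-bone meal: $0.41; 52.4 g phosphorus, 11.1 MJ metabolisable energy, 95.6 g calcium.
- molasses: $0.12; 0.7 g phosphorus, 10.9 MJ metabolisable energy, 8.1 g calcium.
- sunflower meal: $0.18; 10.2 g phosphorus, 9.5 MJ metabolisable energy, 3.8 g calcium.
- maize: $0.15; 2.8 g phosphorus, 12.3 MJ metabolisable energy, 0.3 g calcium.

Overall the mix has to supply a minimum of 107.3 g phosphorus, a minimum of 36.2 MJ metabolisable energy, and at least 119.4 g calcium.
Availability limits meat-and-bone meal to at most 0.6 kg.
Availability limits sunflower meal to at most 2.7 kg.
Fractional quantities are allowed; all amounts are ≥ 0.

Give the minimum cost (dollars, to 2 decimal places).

This is a linear program. Let x1 = kg of cassava meal, x2 = kg of canola meal, x3 = kg of meat-and-bone meal, x4 = kg of molasses, x5 = kg of sunflower meal, x6 = kg of maize.
min 0.12x1 + 0.2x2 + 0.41x3 + 0.12x4 + 0.18x5 + 0.15x6 with:
  1x1 + 11.5x2 + 52.4x3 + 0.7x4 + 10.2x5 + 2.8x6 ≥ 107.3   (phosphorus)
  13x1 + 10.7x2 + 11.1x3 + 10.9x4 + 9.5x5 + 12.3x6 ≥ 36.2   (metabolisable energy)
  1.8x1 + 6.4x2 + 95.6x3 + 8.1x4 + 3.8x5 + 0.3x6 ≥ 119.4   (calcium)
  x3 ≤ 0.6
  x5 ≤ 2.7
  x1, x2, x3, x4, x5, x6 ≥ 0.
The optimal basis is {canola meal, meat-and-bone meal, molasses}; cassava meal, sunflower meal, maize drop out. The phosphorus, calcium, the meat-and-bone meal cap requirements are met with equality.
That vertex is x2 = 6.44, x3 = 0.6, x4 = 2.571.
Objective = 0.2·6.44 + 0.41·0.6 + 0.12·2.571 = 1.8425.

$1.84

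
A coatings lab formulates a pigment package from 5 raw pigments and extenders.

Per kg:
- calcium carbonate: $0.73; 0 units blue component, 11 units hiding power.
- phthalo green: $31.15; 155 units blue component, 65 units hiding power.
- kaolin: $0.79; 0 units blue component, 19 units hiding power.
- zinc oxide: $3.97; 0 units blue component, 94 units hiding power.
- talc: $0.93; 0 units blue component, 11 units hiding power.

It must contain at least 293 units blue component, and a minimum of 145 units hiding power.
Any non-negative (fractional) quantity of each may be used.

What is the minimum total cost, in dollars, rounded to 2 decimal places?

$59.80

Treat it as an LP. Let x1 = kg of calcium carbonate, x2 = kg of phthalo green, x3 = kg of kaolin, x4 = kg of zinc oxide, x5 = kg of talc.
min 0.73x1 + 31.15x2 + 0.79x3 + 3.97x4 + 0.93x5 s.t.:
  155x2 ≥ 293   (blue component)
  11x1 + 65x2 + 19x3 + 94x4 + 11x5 ≥ 145   (hiding power)
  x1, x2, x3, x4, x5 ≥ 0.
The minimum-cost mix takes nothing from calcium carbonate, zinc oxide, talc — only phthalo green, kaolin. The blue component and hiding power requirements are met with equality.
Optimal quantities: phthalo green = 1.8903 kg, kaolin = 1.1647 kg.
Hence cost = 31.15·1.8903 + 0.79·1.1647 = $59.8030.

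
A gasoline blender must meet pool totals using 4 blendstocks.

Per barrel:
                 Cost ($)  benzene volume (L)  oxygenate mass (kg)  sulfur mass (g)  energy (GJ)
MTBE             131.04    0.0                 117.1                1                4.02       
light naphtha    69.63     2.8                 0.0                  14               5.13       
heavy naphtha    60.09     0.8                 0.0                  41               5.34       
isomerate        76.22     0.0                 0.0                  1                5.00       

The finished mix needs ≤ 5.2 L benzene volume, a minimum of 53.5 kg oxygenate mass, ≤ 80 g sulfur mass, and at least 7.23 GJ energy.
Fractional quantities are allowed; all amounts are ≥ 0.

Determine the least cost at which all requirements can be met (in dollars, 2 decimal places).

This is a linear program. Let x1 = barrels of MTBE, x2 = barrels of light naphtha, x3 = barrels of heavy naphtha, x4 = barrels of isomerate.
Minimise 131.04x1 + 69.63x2 + 60.09x3 + 76.22x4 with:
  2.8x2 + 0.8x3 ≤ 5.2   (benzene volume)
  117.1x1 ≥ 53.5   (oxygenate mass)
  1x1 + 14x2 + 41x3 + 1x4 ≤ 80   (sulfur mass)
  4.02x1 + 5.13x2 + 5.34x3 + 5x4 ≥ 7.23   (energy)
  x1, x2, x3, x4 ≥ 0.
The minimum-cost mix takes nothing from light naphtha, isomerate — only MTBE, heavy naphtha. There the oxygenate mass and energy constraints are tight.
Optimal quantities: MTBE = 0.4569 barrels, heavy naphtha = 1.01 barrels.
Hence cost = 131.04·0.4569 + 60.09·1.01 = $120.5631.

$120.56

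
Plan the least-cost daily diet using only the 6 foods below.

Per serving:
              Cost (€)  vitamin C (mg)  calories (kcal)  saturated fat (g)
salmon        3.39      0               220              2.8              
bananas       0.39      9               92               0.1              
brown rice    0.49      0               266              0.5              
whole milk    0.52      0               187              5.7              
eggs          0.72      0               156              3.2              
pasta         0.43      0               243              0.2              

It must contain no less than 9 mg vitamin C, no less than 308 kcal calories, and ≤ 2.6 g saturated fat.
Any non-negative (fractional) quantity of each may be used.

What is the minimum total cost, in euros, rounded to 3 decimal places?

Treat it as an LP. Let x1 = servings of salmon, x2 = servings of bananas, x3 = servings of brown rice, x4 = servings of whole milk, x5 = servings of eggs, x6 = servings of pasta.
Minimise 3.39x1 + 0.39x2 + 0.49x3 + 0.52x4 + 0.72x5 + 0.43x6 with:
  9x2 ≥ 9   (vitamin C)
  220x1 + 92x2 + 266x3 + 187x4 + 156x5 + 243x6 ≥ 308   (calories)
  2.8x1 + 0.1x2 + 0.5x3 + 5.7x4 + 3.2x5 + 0.2x6 ≤ 2.6   (saturated fat)
  x1, x2, x3, x4, x5, x6 ≥ 0.
The cheapest feasible vertex uses only bananas, pasta; salmon, brown rice, whole milk, eggs are not used. The vitamin C and calories requirements are met with equality.
Optimal quantities: bananas = 1 serving, pasta = 0.8889 servings.
Cost = 0.39·1 + 0.43·0.8889 = 0.77223.

€0.772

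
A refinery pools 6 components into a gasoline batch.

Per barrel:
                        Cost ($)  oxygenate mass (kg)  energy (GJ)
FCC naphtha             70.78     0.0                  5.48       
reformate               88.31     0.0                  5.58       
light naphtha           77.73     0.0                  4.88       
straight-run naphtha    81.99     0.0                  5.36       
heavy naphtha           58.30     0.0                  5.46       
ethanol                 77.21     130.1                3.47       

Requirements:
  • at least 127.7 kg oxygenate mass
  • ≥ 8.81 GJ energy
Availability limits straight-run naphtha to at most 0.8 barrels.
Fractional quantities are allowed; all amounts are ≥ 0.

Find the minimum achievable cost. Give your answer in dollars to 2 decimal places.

$133.49

Set it up as a linear program. Let x1 = barrels of FCC naphtha, x2 = barrels of reformate, x3 = barrels of light naphtha, x4 = barrels of straight-run naphtha, x5 = barrels of heavy naphtha, x6 = barrels of ethanol.
min 70.78x1 + 88.31x2 + 77.73x3 + 81.99x4 + 58.3x5 + 77.21x6 subject to:
  130.1x6 ≥ 127.7   (oxygenate mass)
  5.48x1 + 5.58x2 + 4.88x3 + 5.36x4 + 5.46x5 + 3.47x6 ≥ 8.81   (energy)
  x4 ≤ 0.8
  x1, x2, x3, x4, x5, x6 ≥ 0.
The minimum-cost mix takes nothing from FCC naphtha, reformate, light naphtha, straight-run naphtha — only heavy naphtha, ethanol. Binding constraints: oxygenate mass and energy.
So heavy naphtha = 0.9897 barrels, ethanol = 0.9816 barrels.
Objective = 58.3·0.9897 + 77.21·0.9816 = 133.4888.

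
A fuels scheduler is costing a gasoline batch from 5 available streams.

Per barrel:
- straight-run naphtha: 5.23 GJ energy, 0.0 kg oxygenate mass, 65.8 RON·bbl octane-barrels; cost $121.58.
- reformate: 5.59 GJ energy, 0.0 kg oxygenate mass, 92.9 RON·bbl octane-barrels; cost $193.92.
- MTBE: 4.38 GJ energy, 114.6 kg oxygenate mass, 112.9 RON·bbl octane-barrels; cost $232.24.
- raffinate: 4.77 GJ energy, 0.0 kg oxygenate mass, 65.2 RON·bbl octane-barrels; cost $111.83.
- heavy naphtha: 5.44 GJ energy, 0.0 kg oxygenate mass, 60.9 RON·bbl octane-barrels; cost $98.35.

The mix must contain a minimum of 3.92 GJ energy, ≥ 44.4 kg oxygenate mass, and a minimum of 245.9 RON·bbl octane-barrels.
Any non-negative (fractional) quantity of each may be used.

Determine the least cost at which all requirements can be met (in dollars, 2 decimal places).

$416.45

This is a linear program. Let x1 = barrels of straight-run naphtha, x2 = barrels of reformate, x3 = barrels of MTBE, x4 = barrels of raffinate, x5 = barrels of heavy naphtha.
Minimise 121.58x1 + 193.92x2 + 232.24x3 + 111.83x4 + 98.35x5 s.t.:
  5.23x1 + 5.59x2 + 4.38x3 + 4.77x4 + 5.44x5 ≥ 3.92   (energy)
  114.6x3 ≥ 44.4   (oxygenate mass)
  65.8x1 + 92.9x2 + 112.9x3 + 65.2x4 + 60.9x5 ≥ 245.9   (octane-barrels)
  x1, x2, x3, x4, x5 ≥ 0.
The minimum-cost mix takes nothing from straight-run naphtha, reformate, raffinate — only MTBE, heavy naphtha. Binding constraints: oxygenate mass and octane-barrels.
That vertex is x3 = 0.38743, x5 = 3.3195.
Objective = 232.24·0.38743 + 98.35·3.3195 = 416.4496.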